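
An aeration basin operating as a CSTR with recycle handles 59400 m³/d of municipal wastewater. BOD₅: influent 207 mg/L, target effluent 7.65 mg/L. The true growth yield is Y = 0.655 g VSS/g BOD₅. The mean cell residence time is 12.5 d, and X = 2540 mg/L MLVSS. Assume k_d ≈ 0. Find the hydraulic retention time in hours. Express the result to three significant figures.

τ ≈ 15.4 h

V·X = Y·Q·ΔS·θ_c gives V = 0.655 × 59400 × (207 − 7.65) × 12.5 / 2540 = 38170 m³.
Hydraulic retention time τ = V/Q = 38170 / 59400 = 0.6426 d = 15.42 h.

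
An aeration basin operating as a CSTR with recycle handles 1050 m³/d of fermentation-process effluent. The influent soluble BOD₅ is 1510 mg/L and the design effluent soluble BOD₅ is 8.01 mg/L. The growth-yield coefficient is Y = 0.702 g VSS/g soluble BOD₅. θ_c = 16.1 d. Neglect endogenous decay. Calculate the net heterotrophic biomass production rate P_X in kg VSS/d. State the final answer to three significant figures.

With endogenous decay neglected, the observed yield equals the true yield: Y_obs = Y = 0.702 g VSS/g soluble BOD₅.
Substrate removed = Q·(S₀ − S) = 1050 m³/d × (1510 − 8.01) g/m³ = 1.58×10^6 g/d = 1577 kg/d.
Net biomass production P_X = Y_obs × Q·(S₀ − S) = 0.7020 × 1577 = 1107 kg VSS/d.

P_X ≈ 1110 kg VSS/d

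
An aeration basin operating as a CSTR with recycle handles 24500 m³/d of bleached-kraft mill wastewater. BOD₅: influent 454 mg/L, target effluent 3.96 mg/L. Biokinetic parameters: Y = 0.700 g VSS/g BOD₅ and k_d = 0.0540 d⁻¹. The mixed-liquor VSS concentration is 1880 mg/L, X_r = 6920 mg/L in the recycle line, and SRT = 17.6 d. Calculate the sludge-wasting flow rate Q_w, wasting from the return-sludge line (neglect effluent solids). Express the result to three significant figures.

Steady-state biomass mass balance: V·X·(1 + k_d·θ_c) = Y·Q·(S₀ − S)·θ_c, so V = 0.700 × 24500 × (454 − 3.96) × 17.6 / [1880 × (1 + 0.0540 × 17.6)] = 1.36×10^8 / 3667 = 37046 m³.
θ_c = V·X/(Q_w·X_r) when wasting from the recycle, so Q_w = V·X/(θ_c·X_r) = 37046 × 1880 / (17.6 × 6920) = 571.9 m³/d.

Q_w ≈ 572 m³/d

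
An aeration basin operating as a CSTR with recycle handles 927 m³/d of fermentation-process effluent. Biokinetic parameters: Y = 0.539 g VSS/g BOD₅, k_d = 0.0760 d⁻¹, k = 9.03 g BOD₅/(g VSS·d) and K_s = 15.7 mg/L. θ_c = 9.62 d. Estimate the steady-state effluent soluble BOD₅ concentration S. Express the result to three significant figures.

S ≈ 0.603 mg/L

From the Monod/SRT balance for a CMAS, S = K_s·(1+k_d θ_c)/[θ_c·(Y k − k_d) − 1] = 15.7 × (1 + 0.0760 × 9.62) / [9.62 × (0.539 × 9.03 − 0.0760) − 1] = 27.18 / 45.09 = 0.6027 mg/L.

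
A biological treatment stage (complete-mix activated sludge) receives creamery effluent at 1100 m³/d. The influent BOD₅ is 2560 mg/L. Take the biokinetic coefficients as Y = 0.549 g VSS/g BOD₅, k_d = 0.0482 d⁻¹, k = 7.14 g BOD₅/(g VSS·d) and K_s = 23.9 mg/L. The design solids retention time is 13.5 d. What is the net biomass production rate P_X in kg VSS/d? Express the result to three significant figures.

P_X ≈ 936 kg VSS/d

For a completely mixed reactor with recycle the Lawrence–McCarty relation gives S = K_s·(1 + k_d·θ_c) / [θ_c·(Y·k − k_d) − 1] = 23.9 × (1 + 0.0482 × 13.5) / [13.5 × (0.549 × 7.14 − 0.0482) − 1] = 39.45 / 51.27 = 0.7695 mg/L.
The observed yield is Y_obs = Y/(1 + k_d·θ_c) = 0.549 / (1 + 0.0482 × 13.5) = 0.549 / 1.651 = 0.3326 g VSS per g BOD₅ removed.
Substrate removed = Q·(S₀ − S) = 1100 m³/d × (2560 − 0.770) g/m³ = 2.82×10^6 g/d = 2815 kg/d.
Biomass produced: P_X = Y_obs·Q·ΔS = 0.3326 × 2815 ≈ 936.3 kg VSS/d.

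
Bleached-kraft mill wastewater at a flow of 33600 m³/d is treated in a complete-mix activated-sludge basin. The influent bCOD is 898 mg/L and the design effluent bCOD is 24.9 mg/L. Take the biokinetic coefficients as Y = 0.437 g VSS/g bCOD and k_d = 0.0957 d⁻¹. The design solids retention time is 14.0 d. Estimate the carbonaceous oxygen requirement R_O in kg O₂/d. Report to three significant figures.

The observed yield is Y_obs = Y/(1 + k_d·θ_c) = 0.437 / (1 + 0.0957 × 14.0) = 0.437 / 2.340 = 0.1868 g VSS per g bCOD removed.
Substrate removed = Q·(S₀ − S) = 33600 m³/d × (898 − 24.9) g/m³ = 2.93×10^7 g/d = 29336 kg/d.
Biomass synthesised: P_X = Y_obs × 29336 = 5479 kg VSS/d.
R_O = Q·ΔS − 1.42 P_X = 29336 − 7780 = 21556 kg O₂/d.

R_O ≈ 21600 kg O₂/d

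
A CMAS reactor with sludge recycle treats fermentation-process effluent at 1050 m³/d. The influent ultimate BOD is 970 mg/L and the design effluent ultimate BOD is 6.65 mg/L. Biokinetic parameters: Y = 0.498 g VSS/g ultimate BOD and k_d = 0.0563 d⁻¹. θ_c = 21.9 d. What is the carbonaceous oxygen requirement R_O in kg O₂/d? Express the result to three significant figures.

The observed yield is Y_obs = Y/(1 + k_d·θ_c) = 0.498 / (1 + 0.0563 × 21.9) = 0.498 / 2.233 = 0.2230 g VSS per g ultimate BOD removed.
Mass of ultimate BOD removed per day: Q(S₀ − S) = 1050 × 963.4 g/m³ = 1012 kg/d.
Biomass synthesised: P_X = Y_obs × 1012 = 225.6 kg VSS/d.
R_O = Q·ΔS − 1.42 P_X = 1012 − 320.3 = 691.2 kg O₂/d.

R_O ≈ 691 kg O₂/d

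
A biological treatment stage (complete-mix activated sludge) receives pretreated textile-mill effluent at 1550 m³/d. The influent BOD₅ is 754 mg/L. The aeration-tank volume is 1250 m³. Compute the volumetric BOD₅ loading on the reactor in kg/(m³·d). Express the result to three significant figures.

L_v = Q S₀ / V = 1550 × 754 × 10⁻³ / 1250 = 0.9350 kg/(m³·d).

L_v ≈ 0.935 kg BOD₅/(m³·d)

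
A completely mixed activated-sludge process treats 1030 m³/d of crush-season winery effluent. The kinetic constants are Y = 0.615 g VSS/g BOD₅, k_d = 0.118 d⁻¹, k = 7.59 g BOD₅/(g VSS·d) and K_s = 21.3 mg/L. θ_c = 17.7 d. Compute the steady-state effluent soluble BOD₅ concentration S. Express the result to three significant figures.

Effluent substrate depends only on kinetics and SRT: S = K_s(1 + k_d θ_c) / [θ_c(Yk − k_d) − 1] = 21.3 × (1 + 0.118 × 17.7) / [17.7 × (0.615 × 7.59 − 0.118) − 1] = 65.79 / 79.53 = 0.8272 mg/L.

S ≈ 0.827 mg/L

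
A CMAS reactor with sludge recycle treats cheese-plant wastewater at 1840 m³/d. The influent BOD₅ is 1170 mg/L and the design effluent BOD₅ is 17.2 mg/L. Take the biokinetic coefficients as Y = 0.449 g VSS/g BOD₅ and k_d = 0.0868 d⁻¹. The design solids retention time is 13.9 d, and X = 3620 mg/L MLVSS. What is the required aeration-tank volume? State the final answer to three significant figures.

V ≈ 1660 m³

From the SRT design equation V = Y Q (S₀−S) θ_c / [X (1 + k_d θ_c)] = 0.449 × 1840 × (1170 − 17.2) × 13.9 / [3620 × (1 + 0.0868 × 13.9)] = 1.32×10^7 / 7988 = 1657 m³.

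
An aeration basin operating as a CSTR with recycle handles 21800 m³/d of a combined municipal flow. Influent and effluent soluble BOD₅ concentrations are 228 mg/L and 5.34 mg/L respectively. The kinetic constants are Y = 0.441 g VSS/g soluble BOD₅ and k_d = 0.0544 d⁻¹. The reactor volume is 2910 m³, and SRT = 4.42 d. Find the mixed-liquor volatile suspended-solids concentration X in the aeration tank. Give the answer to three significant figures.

From V·X·(1 + k_d·θ_c) = Y·Q·(S₀ − S)·θ_c: X = 0.441 × 21800 × (228 − 5.34) × 4.42 / [2910 × (1 + 0.0544 × 4.42)] = 2621 mg/L.

X ≈ 2620 mg/L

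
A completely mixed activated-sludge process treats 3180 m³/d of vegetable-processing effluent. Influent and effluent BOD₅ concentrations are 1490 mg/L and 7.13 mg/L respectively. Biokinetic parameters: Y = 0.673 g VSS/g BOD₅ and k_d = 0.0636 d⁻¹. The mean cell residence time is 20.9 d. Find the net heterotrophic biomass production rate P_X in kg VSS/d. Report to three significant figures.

P_X ≈ 1360 kg VSS/d

The observed yield is Y_obs = Y/(1 + k_d·θ_c) = 0.673 / (1 + 0.0636 × 20.9) = 0.673 / 2.329 = 0.2889 g VSS per g BOD₅ removed.
ΔS = 1490 − 7.13 = 1483 mg/L, so the substrate removal rate is 3180 × 1483/1000 = 4716 kg BOD₅/d.
So the net sludge growth is P_X = 0.2889 × 4716 = 1362 kg VSS/d.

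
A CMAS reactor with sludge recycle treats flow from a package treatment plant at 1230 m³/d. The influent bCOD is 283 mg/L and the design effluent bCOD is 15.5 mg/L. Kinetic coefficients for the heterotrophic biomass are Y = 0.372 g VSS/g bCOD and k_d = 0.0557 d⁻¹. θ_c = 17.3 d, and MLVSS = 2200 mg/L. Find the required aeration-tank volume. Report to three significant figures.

V ≈ 490 m³

Rearranging the biomass balance for a CMAS with decay, V = Y·Q·ΔS·θ_c / [X·(1+k_d θ_c)] = 0.372 × 1230 × (283 − 15.5) × 17.3 / [2200 × (1 + 0.0557 × 17.3)] = 2.12×10^6 / 4320 = 490.2 m³.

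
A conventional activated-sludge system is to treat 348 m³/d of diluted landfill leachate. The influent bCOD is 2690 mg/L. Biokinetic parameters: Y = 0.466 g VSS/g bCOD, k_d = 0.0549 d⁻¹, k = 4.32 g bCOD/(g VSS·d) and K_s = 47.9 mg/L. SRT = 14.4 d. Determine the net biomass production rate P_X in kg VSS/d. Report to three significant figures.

P_X ≈ 243 kg VSS/d

Effluent substrate depends only on kinetics and SRT: S = K_s(1 + k_d θ_c) / [θ_c(Yk − k_d) − 1] = 47.9 × (1 + 0.0549 × 14.4) / [14.4 × (0.466 × 4.32 − 0.0549) − 1] = 85.77 / 27.20 = 3.153 mg/L.
The observed yield is Y_obs = Y/(1 + k_d·θ_c) = 0.466 / (1 + 0.0549 × 14.4) = 0.466 / 1.791 = 0.2603 g VSS per g bCOD removed.
Mass of bCOD removed per day: Q(S₀ − S) = 348 × 2687 g/m³ = 935.0 kg/d.
P_X = Y_obs · Q(S₀ − S) = 0.2603 × 935.0 = 243.3 kg VSS/d.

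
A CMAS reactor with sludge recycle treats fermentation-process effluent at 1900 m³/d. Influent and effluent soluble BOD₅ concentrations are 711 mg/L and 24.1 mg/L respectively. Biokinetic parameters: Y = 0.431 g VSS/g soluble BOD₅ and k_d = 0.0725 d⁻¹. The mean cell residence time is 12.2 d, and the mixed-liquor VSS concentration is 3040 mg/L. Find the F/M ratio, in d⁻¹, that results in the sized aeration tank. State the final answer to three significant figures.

F/M ≈ 0.371 d⁻¹

Steady-state biomass mass balance: V·X·(1 + k_d·θ_c) = Y·Q·(S₀ − S)·θ_c, so V = 0.431 × 1900 × (711 − 24.1) × 12.2 / [3040 × (1 + 0.0725 × 12.2)] = 6.86×10^6 / 5729 = 1198 m³.
F/M = Q·S₀ / (V·X) = 1900 × 711 / (1198 × 3040) = 0.3710 g soluble BOD₅·(g VSS·d)⁻¹.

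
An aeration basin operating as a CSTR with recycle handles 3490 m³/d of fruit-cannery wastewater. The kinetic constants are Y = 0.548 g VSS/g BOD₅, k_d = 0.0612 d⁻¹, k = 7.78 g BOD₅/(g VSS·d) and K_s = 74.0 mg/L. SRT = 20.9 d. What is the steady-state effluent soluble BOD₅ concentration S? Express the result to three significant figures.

Effluent substrate depends only on kinetics and SRT: S = K_s(1 + k_d θ_c) / [θ_c(Yk − k_d) − 1] = 74.0 × (1 + 0.0612 × 20.9) / [20.9 × (0.548 × 7.78 − 0.0612) − 1] = 168.7 / 86.83 = 1.942 mg/L.

S ≈ 1.94 mg/L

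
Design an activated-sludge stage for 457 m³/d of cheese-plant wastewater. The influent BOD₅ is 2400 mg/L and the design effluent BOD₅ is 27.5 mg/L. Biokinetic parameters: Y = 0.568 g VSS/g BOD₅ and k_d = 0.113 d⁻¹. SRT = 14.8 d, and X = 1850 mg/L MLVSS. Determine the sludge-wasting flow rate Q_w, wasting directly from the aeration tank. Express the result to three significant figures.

From the SRT design equation V = Y Q (S₀−S) θ_c / [X (1 + k_d θ_c)] = 0.568 × 457 × (2400 − 27.5) × 14.8 / [1850 × (1 + 0.113 × 14.8)] = 9.11×10^6 / 4944 = 1844 m³.
With mixed-liquor wasting, θ_c = V/Q_w, so Q_w = V/θ_c = 1844/14.8 = 124.6 m³/d.

Q_w ≈ 125 m³/d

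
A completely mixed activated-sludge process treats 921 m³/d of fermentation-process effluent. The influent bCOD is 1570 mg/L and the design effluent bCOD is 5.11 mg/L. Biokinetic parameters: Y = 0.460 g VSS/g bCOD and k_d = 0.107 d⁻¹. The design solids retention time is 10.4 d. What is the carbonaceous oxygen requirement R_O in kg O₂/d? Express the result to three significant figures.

R_O ≈ 996 kg O₂/d

The observed yield is Y_obs = Y/(1 + k_d·θ_c) = 0.460 / (1 + 0.107 × 10.4) = 0.460 / 2.113 = 0.2177 g VSS per g bCOD removed.
Mass of bCOD removed per day: Q(S₀ − S) = 921 × 1565 g/m³ = 1441 kg/d.
P_X = Y_obs·Q·(S₀ − S) = 0.2177 × 1441 = 313.8 kg VSS/d.
Carbonaceous O₂ demand = substrate oxidised − cell-mass equivalent = 1441 − 1.42 × 313.8 = 995.7 kg O₂/d.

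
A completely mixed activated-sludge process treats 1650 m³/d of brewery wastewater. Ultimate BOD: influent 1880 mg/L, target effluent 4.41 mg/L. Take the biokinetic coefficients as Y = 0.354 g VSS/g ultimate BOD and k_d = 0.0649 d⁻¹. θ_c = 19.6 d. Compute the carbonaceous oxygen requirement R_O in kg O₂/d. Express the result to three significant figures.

The observed yield is Y_obs = Y/(1 + k_d·θ_c) = 0.354 / (1 + 0.0649 × 19.6) = 0.354 / 2.272 = 0.1558 g VSS per g ultimate BOD removed.
Substrate removed = Q·(S₀ − S) = 1650 m³/d × (1880 − 4.41) g/m³ = 3.09×10^6 g/d = 3095 kg/d.
P_X = Y_obs·Q·(S₀ − S) = 0.1558 × 3095 = 482.2 kg VSS/d.
Carbonaceous O₂ demand = substrate oxidised − cell-mass equivalent = 3095 − 1.42 × 482.2 = 2410 kg O₂/d.

R_O ≈ 2410 kg O₂/d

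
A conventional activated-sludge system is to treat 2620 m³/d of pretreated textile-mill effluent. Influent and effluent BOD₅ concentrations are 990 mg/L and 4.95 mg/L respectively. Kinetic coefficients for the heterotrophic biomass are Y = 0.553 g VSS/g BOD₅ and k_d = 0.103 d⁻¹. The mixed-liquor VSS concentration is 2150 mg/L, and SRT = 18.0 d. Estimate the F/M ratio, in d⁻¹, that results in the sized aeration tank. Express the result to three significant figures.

F/M ≈ 0.288 d⁻¹

Steady-state biomass mass balance: V·X·(1 + k_d·θ_c) = Y·Q·(S₀ − S)·θ_c, so V = 0.553 × 2620 × (990 − 4.95) × 18.0 / [2150 × (1 + 0.103 × 18.0)] = 2.57×10^7 / 6136 = 4187 m³.
Food-to-microorganism ratio F/M = Q S₀ / (V X) = 2620 × 990 / (4187 × 2150) = 0.2882 d⁻¹.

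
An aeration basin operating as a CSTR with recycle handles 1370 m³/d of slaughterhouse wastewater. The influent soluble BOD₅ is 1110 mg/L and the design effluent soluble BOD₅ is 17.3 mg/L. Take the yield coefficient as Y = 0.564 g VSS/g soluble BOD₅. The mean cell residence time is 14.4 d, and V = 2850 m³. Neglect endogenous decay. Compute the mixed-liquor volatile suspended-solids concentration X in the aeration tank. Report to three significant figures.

From V·X = Y·Q·(S₀ − S)·θ_c (decay neglected): X = 0.564 × 1370 × (1110 − 17.3) × 14.4 / 2850 = 4266 mg/L.

X ≈ 4270 mg/L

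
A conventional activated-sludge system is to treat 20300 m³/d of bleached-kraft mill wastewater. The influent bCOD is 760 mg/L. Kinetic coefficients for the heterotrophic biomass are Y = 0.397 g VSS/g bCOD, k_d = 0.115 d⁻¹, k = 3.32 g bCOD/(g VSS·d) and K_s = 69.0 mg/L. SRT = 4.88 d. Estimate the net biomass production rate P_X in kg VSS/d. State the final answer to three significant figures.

For a completely mixed reactor with recycle the Lawrence–McCarty relation gives S = K_s·(1 + k_d·θ_c) / [θ_c·(Y·k − k_d) − 1] = 69.0 × (1 + 0.115 × 4.88) / [4.88 × (0.397 × 3.32 − 0.115) − 1] = 107.7 / 4.871 = 22.12 mg/L.
Observed yield with endogenous decay: Y_obs = Y / (1 + k_d·θ_c) = 0.397 / (1 + 0.115 × 4.88) = 0.397 / 1.561 = 0.2543 g VSS/g bCOD.
Substrate removed = Q·(S₀ − S) = 20300 m³/d × (760 − 22.1) g/m³ = 1.5×10^7 g/d = 14979 kg/d.
Net biomass production P_X = Y_obs × Q·(S₀ − S) = 0.2543 × 14979 = 3809 kg VSS/d.

P_X ≈ 3810 kg VSS/d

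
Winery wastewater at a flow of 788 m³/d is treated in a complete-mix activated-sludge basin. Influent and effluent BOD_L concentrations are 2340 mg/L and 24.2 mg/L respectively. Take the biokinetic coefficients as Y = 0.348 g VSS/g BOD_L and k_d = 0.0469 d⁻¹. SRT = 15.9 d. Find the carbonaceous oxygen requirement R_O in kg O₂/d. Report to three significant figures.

Observed yield with endogenous decay: Y_obs = Y / (1 + k_d·θ_c) = 0.348 / (1 + 0.0469 × 15.9) = 0.348 / 1.746 = 0.1993 g VSS/g BOD_L.
Substrate removed = Q·(S₀ − S) = 788 m³/d × (2340 − 24.2) g/m³ = 1.82×10^6 g/d = 1825 kg/d.
Biomass synthesised: P_X = Y_obs × 1825 = 363.8 kg VSS/d.
R_O = Q·ΔS − 1.42 P_X = 1825 − 516.6 = 1308 kg O₂/d.

R_O ≈ 1310 kg O₂/d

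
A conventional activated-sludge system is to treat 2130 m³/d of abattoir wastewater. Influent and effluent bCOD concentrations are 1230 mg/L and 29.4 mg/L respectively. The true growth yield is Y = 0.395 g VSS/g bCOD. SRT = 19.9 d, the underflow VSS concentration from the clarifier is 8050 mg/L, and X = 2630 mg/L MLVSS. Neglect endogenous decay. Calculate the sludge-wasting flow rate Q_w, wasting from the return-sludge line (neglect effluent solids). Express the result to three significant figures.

Biomass mass balance (decay neglected): V·X = Y·Q·(S₀ − S)·θ_c, so V = 0.395 × 2130 × (1230 − 29.4) × 19.9 / 2630 = 7643 m³.
Wasting from the return line (neglecting effluent solids): Q_w = V·X / (θ_c·X_r) = 7643 × 2630 / (19.9 × 8050) = 125.5 m³/d.

Q_w ≈ 125 m³/d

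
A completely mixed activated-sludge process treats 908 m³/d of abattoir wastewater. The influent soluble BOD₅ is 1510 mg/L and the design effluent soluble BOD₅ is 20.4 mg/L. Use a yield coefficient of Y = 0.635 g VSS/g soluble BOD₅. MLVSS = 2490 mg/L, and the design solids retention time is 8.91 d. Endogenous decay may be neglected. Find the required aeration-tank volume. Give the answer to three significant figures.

V ≈ 3070 m³

V·X = Y·Q·ΔS·θ_c gives V = 0.635 × 908 × (1510 − 20.4) × 8.91 / 2490 = 3073 m³.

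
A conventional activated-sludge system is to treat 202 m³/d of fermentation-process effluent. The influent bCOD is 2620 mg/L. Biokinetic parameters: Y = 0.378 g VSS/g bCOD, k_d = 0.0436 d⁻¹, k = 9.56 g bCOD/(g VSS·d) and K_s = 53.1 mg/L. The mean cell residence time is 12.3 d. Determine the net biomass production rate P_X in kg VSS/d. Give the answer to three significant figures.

P_X ≈ 130 kg VSS/d

From the Monod/SRT balance for a CMAS, S = K_s·(1+k_d θ_c)/[θ_c·(Y k − k_d) − 1] = 53.1 × (1 + 0.0436 × 12.3) / [12.3 × (0.378 × 9.56 − 0.0436) − 1] = 81.58 / 42.91 = 1.901 mg/L.
Observed yield with endogenous decay: Y_obs = Y / (1 + k_d·θ_c) = 0.378 / (1 + 0.0436 × 12.3) = 0.378 / 1.536 = 0.2460 g VSS/g bCOD.
Q·(S₀ − S) = 202 × (2620 − 1.90) × 10⁻³ = 528.9 kg/d removed.
So the net sludge growth is P_X = 0.2460 × 528.9 = 130.1 kg VSS/d.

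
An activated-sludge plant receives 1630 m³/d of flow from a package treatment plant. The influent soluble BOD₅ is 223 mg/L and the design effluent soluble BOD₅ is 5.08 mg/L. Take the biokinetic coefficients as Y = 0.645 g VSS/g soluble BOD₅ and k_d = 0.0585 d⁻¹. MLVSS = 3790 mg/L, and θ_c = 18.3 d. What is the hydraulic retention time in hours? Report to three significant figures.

τ ≈ 7.87 h

Rearranging the biomass balance for a CMAS with decay, V = Y·Q·ΔS·θ_c / [X·(1+k_d θ_c)] = 0.645 × 1630 × (223 − 5.08) × 18.3 / [3790 × (1 + 0.0585 × 18.3)] = 4.19×10^6 / 7847 = 534.3 m³.
Hydraulic retention time τ = V/Q = 534.3 / 1630 = 0.3278 d = 7.867 h.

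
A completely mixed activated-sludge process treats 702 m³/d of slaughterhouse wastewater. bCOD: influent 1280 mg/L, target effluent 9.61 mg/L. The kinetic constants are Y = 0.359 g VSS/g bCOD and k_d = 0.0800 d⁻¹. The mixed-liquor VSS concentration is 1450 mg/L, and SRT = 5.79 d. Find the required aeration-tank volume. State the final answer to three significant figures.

From the SRT design equation V = Y Q (S₀−S) θ_c / [X (1 + k_d θ_c)] = 0.359 × 702 × (1280 − 9.61) × 5.79 / [1450 × (1 + 0.0800 × 5.79)] = 1.85×10^6 / 2122 = 873.7 m³.

V ≈ 874 m³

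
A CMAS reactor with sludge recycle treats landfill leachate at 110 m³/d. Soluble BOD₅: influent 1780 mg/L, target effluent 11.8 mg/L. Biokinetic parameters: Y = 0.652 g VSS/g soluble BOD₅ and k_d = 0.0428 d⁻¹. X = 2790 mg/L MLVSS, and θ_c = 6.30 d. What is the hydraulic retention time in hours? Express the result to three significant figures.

τ ≈ 49.2 h

From the SRT design equation V = Y Q (S₀−S) θ_c / [X (1 + k_d θ_c)] = 0.652 × 110 × (1780 − 11.8) × 6.30 / [2790 × (1 + 0.0428 × 6.30)] = 7.99×10^5 / 3542 = 225.5 m³.
Hydraulic retention time τ = V/Q = 225.5 / 110 = 2.050 d = 49.21 h.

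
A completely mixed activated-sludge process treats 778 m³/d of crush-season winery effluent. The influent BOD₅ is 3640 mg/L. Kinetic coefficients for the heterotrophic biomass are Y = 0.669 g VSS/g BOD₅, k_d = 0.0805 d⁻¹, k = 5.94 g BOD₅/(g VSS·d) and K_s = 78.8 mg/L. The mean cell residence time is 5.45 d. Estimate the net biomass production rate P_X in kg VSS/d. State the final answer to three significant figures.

P_X ≈ 1310 kg VSS/d

For a completely mixed reactor with recycle the Lawrence–McCarty relation gives S = K_s·(1 + k_d·θ_c) / [θ_c·(Y·k − k_d) − 1] = 78.8 × (1 + 0.0805 × 5.45) / [5.45 × (0.669 × 5.94 − 0.0805) − 1] = 113.4 / 20.22 = 5.607 mg/L.
Observed yield with endogenous decay: Y_obs = Y / (1 + k_d·θ_c) = 0.669 / (1 + 0.0805 × 5.45) = 0.669 / 1.439 = 0.4650 g VSS/g BOD₅.
Substrate removed = Q·(S₀ − S) = 778 m³/d × (3640 − 5.61) g/m³ = 2.83×10^6 g/d = 2828 kg/d.
P_X = Y_obs · Q(S₀ − S) = 0.4650 × 2828 = 1315 kg VSS/d.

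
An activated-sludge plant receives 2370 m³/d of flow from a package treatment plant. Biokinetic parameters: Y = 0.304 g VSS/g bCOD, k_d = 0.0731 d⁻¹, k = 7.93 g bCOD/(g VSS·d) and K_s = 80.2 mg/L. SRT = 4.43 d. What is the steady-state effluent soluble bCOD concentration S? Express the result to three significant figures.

S ≈ 11.3 mg/L

Effluent substrate depends only on kinetics and SRT: S = K_s(1 + k_d θ_c) / [θ_c(Yk − k_d) − 1] = 80.2 × (1 + 0.0731 × 4.43) / [4.43 × (0.304 × 7.93 − 0.0731) − 1] = 106.2 / 9.356 = 11.35 mg/L.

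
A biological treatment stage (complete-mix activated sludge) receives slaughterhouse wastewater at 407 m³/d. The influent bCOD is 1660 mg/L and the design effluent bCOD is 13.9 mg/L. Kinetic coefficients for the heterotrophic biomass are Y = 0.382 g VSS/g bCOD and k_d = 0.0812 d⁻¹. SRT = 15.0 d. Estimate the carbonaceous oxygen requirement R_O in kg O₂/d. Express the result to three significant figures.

R_O ≈ 506 kg O₂/d

Correct the yield for decay: Y_obs = Y/(1 + k_d θ_c) = 0.382 / (1 + 0.0812 × 15.0) = 0.382 / 2.218 = 0.1722.
Q·(S₀ − S) = 407 × (1660 − 13.9) × 10⁻³ = 670.0 kg/d removed.
Biomass synthesised: P_X = Y_obs × 670.0 = 115.4 kg VSS/d.
R_O = Q·(S₀ − S) − 1.42·P_X = 670.0 − 1.42 × 115.4 = 506.1 kg O₂/d.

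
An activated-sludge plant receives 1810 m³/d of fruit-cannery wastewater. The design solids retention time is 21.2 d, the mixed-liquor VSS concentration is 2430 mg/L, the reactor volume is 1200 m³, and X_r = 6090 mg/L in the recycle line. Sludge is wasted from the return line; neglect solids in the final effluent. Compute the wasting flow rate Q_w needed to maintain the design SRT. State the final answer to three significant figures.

Q_w = (V·X)/(θ_c X_r) = 1200 × 2430 / (21.2 × 6090) = 22.59 m³/d.

Q_w ≈ 22.6 m³/d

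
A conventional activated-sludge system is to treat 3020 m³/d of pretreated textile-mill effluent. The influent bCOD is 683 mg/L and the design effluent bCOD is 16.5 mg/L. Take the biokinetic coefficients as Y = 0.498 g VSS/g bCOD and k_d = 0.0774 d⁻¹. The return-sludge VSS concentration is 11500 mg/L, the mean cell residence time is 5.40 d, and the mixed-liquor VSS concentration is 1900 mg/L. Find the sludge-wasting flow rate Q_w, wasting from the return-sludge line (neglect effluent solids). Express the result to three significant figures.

From the SRT design equation V = Y Q (S₀−S) θ_c / [X (1 + k_d θ_c)] = 0.498 × 3020 × (683 − 16.5) × 5.40 / [1900 × (1 + 0.0774 × 5.40)] = 5.41×10^6 / 2694 = 2009 m³.
Wasting from the return line (neglecting effluent solids): Q_w = V·X / (θ_c·X_r) = 2009 × 1900 / (5.40 × 11500) = 61.47 m³/d.

Q_w ≈ 61.5 m³/d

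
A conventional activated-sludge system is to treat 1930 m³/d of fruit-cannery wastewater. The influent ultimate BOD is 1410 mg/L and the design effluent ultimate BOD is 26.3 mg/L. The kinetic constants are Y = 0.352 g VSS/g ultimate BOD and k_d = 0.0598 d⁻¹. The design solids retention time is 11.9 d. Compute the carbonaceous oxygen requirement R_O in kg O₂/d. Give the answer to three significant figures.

Observed yield with endogenous decay: Y_obs = Y / (1 + k_d·θ_c) = 0.352 / (1 + 0.0598 × 11.9) = 0.352 / 1.712 = 0.2057 g VSS/g ultimate BOD.
Substrate removed = Q·(S₀ − S) = 1930 m³/d × (1410 − 26.3) g/m³ = 2.67×10^6 g/d = 2671 kg/d.
Biomass synthesised: P_X = Y_obs × 2671 = 549.2 kg VSS/d.
R_O = Q·ΔS − 1.42 P_X = 2671 − 779.9 = 1891 kg O₂/d.

R_O ≈ 1890 kg O₂/d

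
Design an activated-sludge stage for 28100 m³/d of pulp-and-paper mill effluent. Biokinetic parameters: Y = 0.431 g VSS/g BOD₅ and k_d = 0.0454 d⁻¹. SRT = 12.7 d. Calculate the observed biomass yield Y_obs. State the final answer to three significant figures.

Y_obs ≈ 0.273 g VSS/g BOD₅

Observed yield with endogenous decay: Y_obs = Y / (1 + k_d·θ_c) = 0.431 / (1 + 0.0454 × 12.7) = 0.431 / 1.577 = 0.2734 g VSS/g BOD₅.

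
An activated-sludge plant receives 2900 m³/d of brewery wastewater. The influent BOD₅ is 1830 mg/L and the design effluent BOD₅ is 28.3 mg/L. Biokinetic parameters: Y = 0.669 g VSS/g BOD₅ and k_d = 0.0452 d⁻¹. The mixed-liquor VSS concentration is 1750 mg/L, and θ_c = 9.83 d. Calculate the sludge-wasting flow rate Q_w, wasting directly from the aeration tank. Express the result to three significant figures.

Q_w ≈ 1380 m³/d

Steady-state biomass mass balance: V·X·(1 + k_d·θ_c) = Y·Q·(S₀ − S)·θ_c, so V = 0.669 × 2900 × (1830 − 28.3) × 9.83 / [1750 × (1 + 0.0452 × 9.83)] = 3.44×10^7 / 2528 = 13594 m³.
Wasting from the aeration tank: Q_w = V / θ_c = 13594 / 9.83 = 1383 m³/d.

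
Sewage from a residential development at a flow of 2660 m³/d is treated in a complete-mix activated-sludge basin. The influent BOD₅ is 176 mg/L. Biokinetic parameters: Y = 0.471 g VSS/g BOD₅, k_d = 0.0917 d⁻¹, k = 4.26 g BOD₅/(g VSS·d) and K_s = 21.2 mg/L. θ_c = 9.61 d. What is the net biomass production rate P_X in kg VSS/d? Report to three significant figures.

P_X ≈ 116 kg VSS/d

Effluent substrate depends only on kinetics and SRT: S = K_s(1 + k_d θ_c) / [θ_c(Yk − k_d) − 1] = 21.2 × (1 + 0.0917 × 9.61) / [9.61 × (0.471 × 4.26 − 0.0917) − 1] = 39.88 / 17.40 = 2.292 mg/L.
Y_obs = Y / (1 + k_d θ_c) = 0.471 / (1 + 0.0917 × 9.61) = 0.471 / 1.881 = 0.2504.
Q·(S₀ − S) = 2660 × (176 − 2.29) × 10⁻³ = 462.1 kg/d removed.
Net biomass production P_X = Y_obs × Q·(S₀ − S) = 0.2504 × 462.1 = 115.7 kg VSS/d.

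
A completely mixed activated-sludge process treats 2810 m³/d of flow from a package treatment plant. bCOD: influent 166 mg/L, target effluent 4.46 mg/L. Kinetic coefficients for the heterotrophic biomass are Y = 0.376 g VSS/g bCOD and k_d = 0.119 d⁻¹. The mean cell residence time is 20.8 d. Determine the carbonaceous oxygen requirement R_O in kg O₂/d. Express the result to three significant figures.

R_O ≈ 384 kg O₂/d

Observed yield with endogenous decay: Y_obs = Y / (1 + k_d·θ_c) = 0.376 / (1 + 0.119 × 20.8) = 0.376 / 3.475 = 0.1082 g VSS/g bCOD.
ΔS = 166 − 4.46 = 161.5 mg/L, so the substrate removal rate is 2810 × 161.5/1000 = 453.9 kg bCOD/d.
Net sludge production P_X = 0.1082 × 453.9 = 49.11 kg VSS/d.
Carbonaceous O₂ demand = substrate oxidised − cell-mass equivalent = 453.9 − 1.42 × 49.11 = 384.2 kg O₂/d.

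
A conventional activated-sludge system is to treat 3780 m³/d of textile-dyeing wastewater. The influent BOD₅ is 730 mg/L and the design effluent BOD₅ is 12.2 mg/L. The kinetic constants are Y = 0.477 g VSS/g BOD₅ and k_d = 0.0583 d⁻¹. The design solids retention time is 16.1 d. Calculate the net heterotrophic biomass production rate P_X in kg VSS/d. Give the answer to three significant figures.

Y_obs = Y / (1 + k_d θ_c) = 0.477 / (1 + 0.0583 × 16.1) = 0.477 / 1.939 = 0.2461.
Substrate removed = Q·(S₀ − S) = 3780 m³/d × (730 − 12.2) g/m³ = 2.71×10^6 g/d = 2713 kg/d.
Biomass produced: P_X = Y_obs·Q·ΔS = 0.2461 × 2713 ≈ 667.6 kg VSS/d.

P_X ≈ 668 kg VSS/d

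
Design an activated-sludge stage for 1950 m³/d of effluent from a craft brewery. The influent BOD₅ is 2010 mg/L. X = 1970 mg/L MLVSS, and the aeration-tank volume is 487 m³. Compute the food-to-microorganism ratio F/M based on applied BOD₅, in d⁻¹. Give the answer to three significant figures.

F/M = Q·S₀ / (V·X) = 1950 × 2010 / (487.0 × 1970) = 4.085 g BOD₅·(g VSS·d)⁻¹.

F/M ≈ 4.09 d⁻¹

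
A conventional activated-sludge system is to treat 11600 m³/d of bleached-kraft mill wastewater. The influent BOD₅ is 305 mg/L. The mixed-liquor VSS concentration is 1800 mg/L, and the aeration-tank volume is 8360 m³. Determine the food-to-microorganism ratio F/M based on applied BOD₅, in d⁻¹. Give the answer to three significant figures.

F/M ≈ 0.235 d⁻¹

F/M = applied load / biomass = Q·S₀/(V·X) = 11600 × 305 / (8360 × 1800) = 0.2351 d⁻¹.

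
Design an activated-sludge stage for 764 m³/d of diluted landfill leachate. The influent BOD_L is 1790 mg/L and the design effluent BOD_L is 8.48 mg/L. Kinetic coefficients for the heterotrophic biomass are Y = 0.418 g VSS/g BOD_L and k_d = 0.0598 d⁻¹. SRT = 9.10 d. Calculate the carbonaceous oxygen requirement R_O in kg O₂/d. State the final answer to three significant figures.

Y_obs = Y / (1 + k_d θ_c) = 0.418 / (1 + 0.0598 × 9.10) = 0.418 / 1.544 = 0.2707.
Q·(S₀ − S) = 764 × (1790 − 8.48) × 10⁻³ = 1361 kg/d removed.
Biomass synthesised: P_X = Y_obs × 1361 = 368.4 kg VSS/d.
R_O = Q·ΔS − 1.42 P_X = 1361 − 523.2 = 837.9 kg O₂/d.

R_O ≈ 838 kg O₂/d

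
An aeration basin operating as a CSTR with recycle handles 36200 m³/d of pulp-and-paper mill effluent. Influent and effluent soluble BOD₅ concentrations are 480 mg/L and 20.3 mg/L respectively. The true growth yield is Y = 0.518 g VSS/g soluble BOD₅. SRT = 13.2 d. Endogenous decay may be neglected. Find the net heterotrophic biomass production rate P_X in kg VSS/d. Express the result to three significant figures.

P_X ≈ 8620 kg VSS/d

With endogenous decay neglected, the observed yield equals the true yield: Y_obs = Y = 0.518 g VSS/g soluble BOD₅.
ΔS = 480 − 20.3 = 459.7 mg/L, so the substrate removal rate is 36200 × 459.7/1000 = 16641 kg soluble BOD₅/d.
P_X = Y_obs · Q(S₀ − S) = 0.5180 × 16641 = 8620 kg VSS/d.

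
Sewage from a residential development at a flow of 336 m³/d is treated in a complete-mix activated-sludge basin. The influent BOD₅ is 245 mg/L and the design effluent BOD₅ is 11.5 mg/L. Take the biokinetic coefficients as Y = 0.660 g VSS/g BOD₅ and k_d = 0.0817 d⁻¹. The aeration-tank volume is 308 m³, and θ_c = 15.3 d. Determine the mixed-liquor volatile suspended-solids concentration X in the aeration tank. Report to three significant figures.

X ≈ 1140 mg/L

X = Y·Q·ΔS·θ_c / [V·(1 + k_d θ_c)] = 0.660 × 336 × (245 − 11.5) × 15.3 / [308 × (1 + 0.0817 × 15.3)] = 1143 mg/L.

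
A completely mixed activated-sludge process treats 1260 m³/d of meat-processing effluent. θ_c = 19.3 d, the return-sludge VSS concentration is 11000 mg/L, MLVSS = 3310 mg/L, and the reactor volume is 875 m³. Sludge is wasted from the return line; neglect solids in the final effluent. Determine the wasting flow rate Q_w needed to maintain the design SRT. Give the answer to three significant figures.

Wasting from the return line (neglecting effluent solids): Q_w = V·X / (θ_c·X_r) = 875.0 × 3310 / (19.3 × 11000) = 13.64 m³/d.

Q_w ≈ 13.6 m³/d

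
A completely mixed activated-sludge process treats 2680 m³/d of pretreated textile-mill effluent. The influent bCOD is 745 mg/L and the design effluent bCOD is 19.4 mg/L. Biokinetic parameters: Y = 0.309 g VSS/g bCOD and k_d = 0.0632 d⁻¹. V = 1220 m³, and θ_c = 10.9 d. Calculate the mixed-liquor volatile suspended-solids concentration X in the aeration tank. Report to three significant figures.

X ≈ 3180 mg/L

From V·X·(1 + k_d·θ_c) = Y·Q·(S₀ − S)·θ_c: X = 0.309 × 2680 × (745 − 19.4) × 10.9 / [1220 × (1 + 0.0632 × 10.9)] = 3179 mg/L.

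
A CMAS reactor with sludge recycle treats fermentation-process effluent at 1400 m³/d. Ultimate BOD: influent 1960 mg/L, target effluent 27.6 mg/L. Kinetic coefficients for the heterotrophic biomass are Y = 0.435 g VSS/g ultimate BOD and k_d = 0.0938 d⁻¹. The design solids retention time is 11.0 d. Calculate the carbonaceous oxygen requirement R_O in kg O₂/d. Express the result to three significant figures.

Y_obs = Y / (1 + k_d θ_c) = 0.435 / (1 + 0.0938 × 11.0) = 0.435 / 2.032 = 0.2141.
Mass of ultimate BOD removed per day: Q(S₀ − S) = 1400 × 1932 g/m³ = 2705 kg/d.
P_X = Y_obs·Q·(S₀ − S) = 0.2141 × 2705 = 579.2 kg VSS/d.
Carbonaceous O₂ demand = substrate oxidised − cell-mass equivalent = 2705 − 1.42 × 579.2 = 1883 kg O₂/d.

R_O ≈ 1880 kg O₂/d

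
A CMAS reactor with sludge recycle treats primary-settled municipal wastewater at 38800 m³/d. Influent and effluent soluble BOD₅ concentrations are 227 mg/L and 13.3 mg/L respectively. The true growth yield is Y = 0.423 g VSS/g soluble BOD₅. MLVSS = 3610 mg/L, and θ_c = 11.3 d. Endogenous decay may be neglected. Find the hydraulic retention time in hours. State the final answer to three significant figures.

With k_d = 0 the design equation reduces to V = Y Q (S₀−S) θ_c / X = 0.423 × 38800 × (227 − 13.3) × 11.3 / 3610 = 10979 m³.
Hydraulic retention time τ = V/Q = 10979 / 38800 = 0.2830 d = 6.791 h.

τ ≈ 6.79 h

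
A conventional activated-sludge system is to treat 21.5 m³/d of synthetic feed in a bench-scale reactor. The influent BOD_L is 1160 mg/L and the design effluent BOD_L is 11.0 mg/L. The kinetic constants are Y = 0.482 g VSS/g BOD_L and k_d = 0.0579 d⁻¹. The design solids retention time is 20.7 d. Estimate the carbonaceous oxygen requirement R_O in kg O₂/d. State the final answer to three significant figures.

Correct the yield for decay: Y_obs = Y/(1 + k_d θ_c) = 0.482 / (1 + 0.0579 × 20.7) = 0.482 / 2.199 = 0.2192.
Substrate removed = Q·(S₀ − S) = 21.5 m³/d × (1160 − 11.0) g/m³ = 2.47×10^4 g/d = 24.70 kg/d.
Biomass synthesised: P_X = Y_obs × 24.70 = 5.416 kg VSS/d.
R_O = Q·ΔS − 1.42 P_X = 24.70 − 7.691 = 17.01 kg O₂/d.

R_O ≈ 17.0 kg O₂/d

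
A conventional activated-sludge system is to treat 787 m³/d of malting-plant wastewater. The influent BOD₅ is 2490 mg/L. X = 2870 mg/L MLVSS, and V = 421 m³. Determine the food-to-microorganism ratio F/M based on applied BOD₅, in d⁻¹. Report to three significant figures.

F/M ≈ 1.62 d⁻¹

F/M = applied load / biomass = Q·S₀/(V·X) = 787 × 2490 / (421.0 × 2870) = 1.622 d⁻¹.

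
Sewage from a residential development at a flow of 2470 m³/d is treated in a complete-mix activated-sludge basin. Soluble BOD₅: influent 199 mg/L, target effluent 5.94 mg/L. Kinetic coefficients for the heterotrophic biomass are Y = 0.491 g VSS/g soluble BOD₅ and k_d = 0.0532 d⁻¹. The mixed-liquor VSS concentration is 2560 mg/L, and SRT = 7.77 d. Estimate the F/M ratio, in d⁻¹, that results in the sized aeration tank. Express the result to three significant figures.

F/M ≈ 0.382 d⁻¹

From the SRT design equation V = Y Q (S₀−S) θ_c / [X (1 + k_d θ_c)] = 0.491 × 2470 × (199 − 5.94) × 7.77 / [2560 × (1 + 0.0532 × 7.77)] = 1.82×10^6 / 3618 = 502.8 m³.
F/M = Q·S₀ / (V·X) = 2470 × 199 / (502.8 × 2560) = 0.3819 g soluble BOD₅·(g VSS·d)⁻¹.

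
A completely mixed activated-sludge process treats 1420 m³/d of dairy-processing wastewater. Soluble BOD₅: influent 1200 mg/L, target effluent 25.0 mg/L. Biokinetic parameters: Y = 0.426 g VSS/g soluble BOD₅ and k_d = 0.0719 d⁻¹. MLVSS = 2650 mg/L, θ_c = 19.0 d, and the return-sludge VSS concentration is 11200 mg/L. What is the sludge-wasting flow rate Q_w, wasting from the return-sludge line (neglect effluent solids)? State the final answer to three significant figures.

Steady-state biomass mass balance: V·X·(1 + k_d·θ_c) = Y·Q·(S₀ − S)·θ_c, so V = 0.426 × 1420 × (1200 − 25.0) × 19.0 / [2650 × (1 + 0.0719 × 19.0)] = 1.35×10^7 / 6270 = 2154 m³.
Wasting from the return line (neglecting effluent solids): Q_w = V·X / (θ_c·X_r) = 2154 × 2650 / (19.0 × 11200) = 26.82 m³/d.

Q_w ≈ 26.8 m³/d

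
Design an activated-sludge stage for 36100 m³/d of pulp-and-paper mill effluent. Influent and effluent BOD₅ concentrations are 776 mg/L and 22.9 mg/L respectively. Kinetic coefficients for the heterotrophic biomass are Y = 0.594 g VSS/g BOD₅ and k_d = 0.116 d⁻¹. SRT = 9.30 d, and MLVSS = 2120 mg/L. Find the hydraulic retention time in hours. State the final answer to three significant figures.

τ ≈ 22.7 h

Rearranging the biomass balance for a CMAS with decay, V = Y·Q·ΔS·θ_c / [X·(1+k_d θ_c)] = 0.594 × 36100 × (776 − 22.9) × 9.30 / [2120 × (1 + 0.116 × 9.30)] = 1.5×10^8 / 4407 = 34079 m³.
Hydraulic retention time τ = V/Q = 34079 / 36100 = 0.9440 d = 22.66 h.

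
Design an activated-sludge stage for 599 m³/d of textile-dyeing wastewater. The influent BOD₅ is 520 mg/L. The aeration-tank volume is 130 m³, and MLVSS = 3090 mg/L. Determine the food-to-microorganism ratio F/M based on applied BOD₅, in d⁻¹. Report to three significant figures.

F/M = applied load / biomass = Q·S₀/(V·X) = 599 × 520 / (130.0 × 3090) = 0.7754 d⁻¹.

F/M ≈ 0.775 d⁻¹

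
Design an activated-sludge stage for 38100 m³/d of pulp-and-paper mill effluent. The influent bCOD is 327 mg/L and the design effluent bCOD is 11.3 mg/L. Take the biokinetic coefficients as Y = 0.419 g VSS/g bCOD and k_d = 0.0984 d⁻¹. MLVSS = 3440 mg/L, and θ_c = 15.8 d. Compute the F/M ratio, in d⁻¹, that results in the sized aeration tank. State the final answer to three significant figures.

F/M ≈ 0.400 d⁻¹

Rearranging the biomass balance for a CMAS with decay, V = Y·Q·ΔS·θ_c / [X·(1+k_d θ_c)] = 0.419 × 38100 × (327 − 11.3) × 15.8 / [3440 × (1 + 0.0984 × 15.8)] = 7.96×10^7 / 8788 = 9061 m³.
Food-to-microorganism ratio F/M = Q S₀ / (V X) = 38100 × 327 / (9061 × 3440) = 0.3997 d⁻¹.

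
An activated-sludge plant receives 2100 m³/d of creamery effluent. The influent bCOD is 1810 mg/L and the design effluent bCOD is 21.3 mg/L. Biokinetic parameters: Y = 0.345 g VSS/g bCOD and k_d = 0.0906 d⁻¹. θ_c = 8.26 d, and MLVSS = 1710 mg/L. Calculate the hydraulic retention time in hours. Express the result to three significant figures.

From the SRT design equation V = Y Q (S₀−S) θ_c / [X (1 + k_d θ_c)] = 0.345 × 2100 × (1810 − 21.3) × 8.26 / [1710 × (1 + 0.0906 × 8.26)] = 1.07×10^7 / 2990 = 3580 m³.
τ = V/Q = 3580/2100 = 1.705 d, or 40.92 h.

τ ≈ 40.9 h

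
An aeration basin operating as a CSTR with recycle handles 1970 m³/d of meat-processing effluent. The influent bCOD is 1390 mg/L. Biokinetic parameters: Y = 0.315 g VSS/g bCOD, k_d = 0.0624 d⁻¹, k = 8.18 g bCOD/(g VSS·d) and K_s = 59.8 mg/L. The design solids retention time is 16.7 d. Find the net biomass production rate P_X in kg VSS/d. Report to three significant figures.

Effluent substrate depends only on kinetics and SRT: S = K_s(1 + k_d θ_c) / [θ_c(Yk − k_d) − 1] = 59.8 × (1 + 0.0624 × 16.7) / [16.7 × (0.315 × 8.18 − 0.0624) − 1] = 122.1 / 40.99 = 2.979 mg/L.
Correct the yield for decay: Y_obs = Y/(1 + k_d θ_c) = 0.315 / (1 + 0.0624 × 16.7) = 0.315 / 2.042 = 0.1543.
Q·(S₀ − S) = 1970 × (1390 − 2.98) × 10⁻³ = 2732 kg/d removed.
So the net sludge growth is P_X = 0.1543 × 2732 = 421.5 kg VSS/d.

P_X ≈ 421 kg VSS/d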